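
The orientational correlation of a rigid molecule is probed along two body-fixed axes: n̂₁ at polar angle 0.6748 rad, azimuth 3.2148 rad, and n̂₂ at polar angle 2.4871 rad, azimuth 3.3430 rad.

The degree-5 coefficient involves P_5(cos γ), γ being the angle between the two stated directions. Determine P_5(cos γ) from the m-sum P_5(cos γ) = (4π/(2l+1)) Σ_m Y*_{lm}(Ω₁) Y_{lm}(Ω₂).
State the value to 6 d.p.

-0.336411

Term-by-term m-sum for l=5 (normalisation 4π/11 = 1.142397):
  m=-5: (-0.041245-0.015810i) × (-0.020735+0.032798i) = +0.001374-0.001025i  (running Σ = +0.001374-0.001025i)
  m=-4: (+0.167150+0.050395i) × (-0.110765+0.115340i) = -0.024327+0.013697i  (running Σ = -0.022953+0.012672i)
  m=-3: (-0.369429-0.082465i) × (-0.299595+0.206826i) = +0.127735-0.051701i  (running Σ = +0.104781-0.039029i)
  m=-2: (+0.423645+0.062475i) × (-0.407164+0.173499i) = -0.183332+0.048064i  (running Σ = -0.078551+0.009035i)
  m=-1: (-0.054000-0.003960i) × (-0.096972+0.019799i) = +0.005315-0.000685i  (running Σ = -0.073236+0.008350i)
  m=0: (-0.388995-0.000000i) × (+0.380483+0.000000i) = -0.148006-0.000000i  (running Σ = -0.221242+0.008350i)
  m=1: (+0.054000-0.003960i) × (+0.096972+0.019799i) = +0.005315+0.000685i  (running Σ = -0.215927+0.009035i)
  m=2: (+0.423645-0.062475i) × (-0.407164-0.173499i) = -0.183332-0.048064i  (running Σ = -0.399259-0.039029i)
  m=3: (+0.369429-0.082465i) × (+0.299595+0.206826i) = +0.127735+0.051701i  (running Σ = -0.271525+0.012672i)
  m=4: (+0.167150-0.050395i) × (-0.110765-0.115340i) = -0.024327-0.013697i  (running Σ = -0.295852-0.001025i)
  m=5: (+0.041245-0.015810i) × (+0.020735+0.032798i) = +0.001374+0.001025i  (running Σ = -0.294478+0.000000i)
Total Σ_m = -0.294478+0.000000i. Multiply by 1.142397: -0.336411+0.000000i. P_5(cos γ) = -0.336411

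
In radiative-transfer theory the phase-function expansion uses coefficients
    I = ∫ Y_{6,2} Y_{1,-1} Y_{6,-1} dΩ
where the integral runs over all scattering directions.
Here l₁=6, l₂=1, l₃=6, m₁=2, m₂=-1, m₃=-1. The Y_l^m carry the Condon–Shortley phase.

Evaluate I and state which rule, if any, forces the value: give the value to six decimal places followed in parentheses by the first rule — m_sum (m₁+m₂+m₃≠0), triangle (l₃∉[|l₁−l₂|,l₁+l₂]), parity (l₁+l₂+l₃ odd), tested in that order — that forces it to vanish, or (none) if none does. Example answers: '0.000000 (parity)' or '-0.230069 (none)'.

Σlᵢ=13 odd — θ-integrand is odd under cosθ→−cosθ; I=0

0.000000 (parity)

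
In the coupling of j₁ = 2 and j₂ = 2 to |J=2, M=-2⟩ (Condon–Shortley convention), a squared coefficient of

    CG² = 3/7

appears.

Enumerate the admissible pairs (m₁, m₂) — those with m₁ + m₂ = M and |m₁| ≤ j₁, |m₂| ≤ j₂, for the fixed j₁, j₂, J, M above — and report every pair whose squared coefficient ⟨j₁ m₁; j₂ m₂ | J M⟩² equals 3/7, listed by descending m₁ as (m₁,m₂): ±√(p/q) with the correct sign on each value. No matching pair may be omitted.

Admissible pairs with m₁+m₂ = M = -2: (-2,0), (-1,-1), (0,-2)
  (m₁,m₂)=(0,-2): CG² = 2/7, CG = +√(2/7)
  (m₁,m₂)=(-1,-1): CG² = 3/7, CG = −√(3/7)   ← matches the target
  (m₁,m₂)=(-2,0): CG² = 2/7, CG = +√(2/7)
Pairs with CG² = 3/7: (-1,-1): −√(3/7)

(-1,-1): −√(3/7)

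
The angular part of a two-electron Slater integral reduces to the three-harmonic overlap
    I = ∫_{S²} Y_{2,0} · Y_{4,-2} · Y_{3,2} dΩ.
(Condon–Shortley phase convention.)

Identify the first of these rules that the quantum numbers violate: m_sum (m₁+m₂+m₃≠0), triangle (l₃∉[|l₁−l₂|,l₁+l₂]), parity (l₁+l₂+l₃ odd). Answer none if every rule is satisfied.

parity

m₁+m₂+m₃ = 0 − 2 + 2 = 0  ✓
triangle: |2−4|=2 ≤ l₃=3 ≤ 2+4=6  ✓
parity: l₁+l₂+l₃ = 9 is odd  ✗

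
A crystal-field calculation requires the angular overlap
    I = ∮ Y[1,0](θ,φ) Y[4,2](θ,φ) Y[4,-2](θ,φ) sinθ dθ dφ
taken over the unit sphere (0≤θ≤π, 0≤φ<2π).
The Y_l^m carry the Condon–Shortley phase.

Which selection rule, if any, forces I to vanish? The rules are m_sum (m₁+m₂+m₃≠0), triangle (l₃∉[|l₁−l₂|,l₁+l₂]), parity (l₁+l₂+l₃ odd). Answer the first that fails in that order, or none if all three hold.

parity

azimuthal sum: 0 + 2 − 2 = 0  ✓
3 ≤ 4 ≤ 5 (triangle on l)  ✓
L = 1 + 4 + 4 = 9 (odd)  ✗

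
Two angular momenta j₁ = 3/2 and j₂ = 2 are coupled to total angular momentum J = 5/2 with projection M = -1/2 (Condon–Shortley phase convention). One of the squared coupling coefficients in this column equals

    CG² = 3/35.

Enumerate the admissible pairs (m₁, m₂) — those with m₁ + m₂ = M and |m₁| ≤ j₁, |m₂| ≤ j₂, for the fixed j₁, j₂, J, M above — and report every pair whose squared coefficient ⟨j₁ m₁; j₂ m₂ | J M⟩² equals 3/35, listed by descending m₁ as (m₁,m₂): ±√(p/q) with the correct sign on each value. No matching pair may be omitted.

Admissible pairs with m₁+m₂ = M = -1/2: (-3/2,1), (-1/2,0), (1/2,-1), (3/2,-2)
  (m₁,m₂)=(3/2,-2): CG² = 6/35, CG = +√(6/35)
  (m₁,m₂)=(1/2,-1): CG² = 5/14, CG = +√(5/14)
  (m₁,m₂)=(-1/2,0): CG² = 3/35, CG = −√(3/35)   ← matches the target
  (m₁,m₂)=(-3/2,1): CG² = 27/70, CG = −√(27/70)
Pairs with CG² = 3/35: (-1/2,0): −√(3/35)

(-1/2,0): −√(3/35)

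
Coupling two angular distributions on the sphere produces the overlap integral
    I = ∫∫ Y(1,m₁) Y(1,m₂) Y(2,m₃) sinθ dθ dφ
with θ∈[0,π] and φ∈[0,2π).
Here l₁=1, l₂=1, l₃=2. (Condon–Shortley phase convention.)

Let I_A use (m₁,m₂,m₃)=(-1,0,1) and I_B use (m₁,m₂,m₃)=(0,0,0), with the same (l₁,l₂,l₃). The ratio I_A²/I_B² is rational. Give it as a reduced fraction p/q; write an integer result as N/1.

l's match ⇒ only the (l;m) 3-j factors differ between A and B.
A: triangle coeff Δ(1,1,2) = 1/30; Σ_t [0,0]: t=0:+1/2 = 1/2; (3j)²=1/10 [(1 1 2; -1 0 1)], sign=-1
B: triangle coeff Δ(1,1,2) = 1/30; Σ_t [0,0]: t=0:+1/1 = 1/1; (3j)²=2/15 [(1 1 2; 0 0 0)], sign=+1
I_A²/I_B² = (1/10)/(2/15) = 3/4

3/4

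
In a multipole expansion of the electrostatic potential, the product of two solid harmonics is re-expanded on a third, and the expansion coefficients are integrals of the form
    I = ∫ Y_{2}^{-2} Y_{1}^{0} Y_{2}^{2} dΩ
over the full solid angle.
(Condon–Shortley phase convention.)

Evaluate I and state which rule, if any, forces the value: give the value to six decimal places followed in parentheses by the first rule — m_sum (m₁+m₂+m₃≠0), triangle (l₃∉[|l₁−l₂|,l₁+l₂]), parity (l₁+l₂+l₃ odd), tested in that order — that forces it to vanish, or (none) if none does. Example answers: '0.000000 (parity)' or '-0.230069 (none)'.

l₁+l₂+l₃=5 is odd: 3j(l;000)=0 ⇒ I=0

0.000000 (parity)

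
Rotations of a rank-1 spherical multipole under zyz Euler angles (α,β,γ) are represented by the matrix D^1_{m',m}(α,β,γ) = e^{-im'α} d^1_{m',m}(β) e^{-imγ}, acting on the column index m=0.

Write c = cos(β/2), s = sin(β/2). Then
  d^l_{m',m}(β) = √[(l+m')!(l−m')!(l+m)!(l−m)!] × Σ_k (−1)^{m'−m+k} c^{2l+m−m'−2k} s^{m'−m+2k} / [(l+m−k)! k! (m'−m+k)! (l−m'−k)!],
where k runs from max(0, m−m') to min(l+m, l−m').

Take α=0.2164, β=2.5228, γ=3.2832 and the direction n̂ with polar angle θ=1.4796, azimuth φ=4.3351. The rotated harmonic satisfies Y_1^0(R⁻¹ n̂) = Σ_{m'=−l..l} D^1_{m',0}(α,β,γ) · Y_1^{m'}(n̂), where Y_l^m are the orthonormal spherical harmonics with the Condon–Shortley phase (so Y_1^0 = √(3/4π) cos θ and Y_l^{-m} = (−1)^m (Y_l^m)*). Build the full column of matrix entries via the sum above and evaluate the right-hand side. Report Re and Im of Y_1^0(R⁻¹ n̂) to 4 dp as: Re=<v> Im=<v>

Need the full column D^1_{m',0} for m'=−1..1 at α=0.2164, β=2.5228, γ=3.2832.
cos(β/2)=0.304484, sin(β/2)=0.952518
d^1_{-1,0}: single k=1 term ⇒ +0.410159;  D = +0.400593+0.088067i
d^1_{0,0}: k∈[0..1] ⇒ +0.092710 -0.907290 = -0.814579;  D = -0.814579+0.000000i
d^1_{1,0}: single k=0 term ⇒ -0.410159;  D = -0.400593+0.088067i
Y_1^{m'}(θ=1.4796,φ=4.3351) and Σ D·Y over m':
  (+0.4006+0.0881i)·(-0.1268+0.3199i)  (-0.8146+0.0000i)·(+0.0445+0.0000i)  (-0.4006+0.0881i)·(+0.1268+0.3199i)
Y_1^0(R⁻¹ n̂) = -0.194136+0.000000i

Re=-0.1941 Im=0.0000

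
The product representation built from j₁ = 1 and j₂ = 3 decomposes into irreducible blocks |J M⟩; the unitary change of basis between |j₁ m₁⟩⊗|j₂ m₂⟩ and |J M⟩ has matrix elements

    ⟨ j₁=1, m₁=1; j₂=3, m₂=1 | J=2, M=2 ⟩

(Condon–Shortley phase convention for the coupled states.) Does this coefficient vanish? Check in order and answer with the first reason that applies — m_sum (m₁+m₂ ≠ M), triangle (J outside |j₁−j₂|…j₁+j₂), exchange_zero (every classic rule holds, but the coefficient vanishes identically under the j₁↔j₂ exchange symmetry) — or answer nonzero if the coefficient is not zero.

m-sum: m₁+m₂ = 1+1 = 2, M = 2  ✓
triangle: |j₁−j₂| = 2 ≤ J = 2 ≤ j₁+j₂ = 4  ✓
exchange: j₁≠j₂ or m₁≠m₂ — the exchange symmetry imposes no constraint here
value check: CG = +√(1/21) = +0.218218 ≠ 0

nonzero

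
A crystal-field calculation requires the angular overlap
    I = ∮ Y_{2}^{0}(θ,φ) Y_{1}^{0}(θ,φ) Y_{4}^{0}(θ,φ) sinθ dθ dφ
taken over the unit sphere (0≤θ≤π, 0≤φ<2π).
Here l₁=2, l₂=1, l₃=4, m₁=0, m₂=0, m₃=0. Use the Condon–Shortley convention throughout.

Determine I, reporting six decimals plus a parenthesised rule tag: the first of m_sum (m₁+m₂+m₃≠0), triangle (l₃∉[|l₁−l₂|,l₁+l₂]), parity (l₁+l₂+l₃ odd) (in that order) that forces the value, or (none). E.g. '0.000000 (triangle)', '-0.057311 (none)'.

0.000000 (triangle)

l₃=4 ∉ [1,3] — triangle fails ⇒ I = 0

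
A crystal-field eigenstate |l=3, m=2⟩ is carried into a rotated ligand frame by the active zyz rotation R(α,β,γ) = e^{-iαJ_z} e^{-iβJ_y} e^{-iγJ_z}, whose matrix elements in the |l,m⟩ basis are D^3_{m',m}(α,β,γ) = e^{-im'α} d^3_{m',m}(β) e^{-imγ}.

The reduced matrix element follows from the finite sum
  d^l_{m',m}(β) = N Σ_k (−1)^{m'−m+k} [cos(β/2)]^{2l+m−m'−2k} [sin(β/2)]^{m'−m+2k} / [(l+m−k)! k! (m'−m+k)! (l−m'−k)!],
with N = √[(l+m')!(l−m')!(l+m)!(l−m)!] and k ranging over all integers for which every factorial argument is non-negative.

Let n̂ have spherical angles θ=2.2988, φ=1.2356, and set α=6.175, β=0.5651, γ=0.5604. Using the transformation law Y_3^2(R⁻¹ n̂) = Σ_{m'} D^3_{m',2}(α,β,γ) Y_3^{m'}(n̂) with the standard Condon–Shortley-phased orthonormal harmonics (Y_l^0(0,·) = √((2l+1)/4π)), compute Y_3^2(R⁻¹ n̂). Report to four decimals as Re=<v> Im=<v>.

Need the full column D^3_{m',2} for m'=−3..3 at α=6.1750, β=0.5651, γ=0.5604.
cos(β/2)=0.960348, sin(β/2)=0.278805
d^3_{-3,2}: single k=5 term ⇒ +0.003963;  D = +0.000496-0.003932i
d^3_{-2,2}: k∈[4..5] ⇒ +0.027863 -0.000470 = +0.027394;  D = +0.006342-0.026649i
d^3_{-1,2}: k∈[3..4] ⇒ +0.121400 -0.005116 = +0.116284;  D = +0.038978-0.109557i
d^3_{0,2}: k∈[2..3] ⇒ +0.362140 -0.030523 = +0.331618;  D = +0.144241-0.298605i
d^3_{1,2}: k∈[1..2] ⇒ +0.720184 -0.121400 = +0.598784;  D = +0.317143-0.507900i
d^3_{2,2}: k∈[0..1] ⇒ +0.784460 -0.330587 = +0.453872;  D = +0.280554-0.356777i
d^3_{3,2}: single k=0 term ⇒ -0.557852;  D = -0.390160+0.398716i
Y_3^{m'}(θ=2.2988,φ=1.2356) and Σ D·Y over m':
  (+0.0005-0.0039i)·(-0.1466+0.0930i)  (+0.0063-0.0266i)·(+0.2969+0.2354i)  (+0.0390-0.1096i)·(+0.0963-0.2765i)  (+0.1442-0.2986i)·(+0.1953+0.0000i)  (+0.3171-0.5079i)·(-0.0963-0.2765i)  (+0.2806-0.3568i)·(+0.2969-0.2354i)  (-0.3902+0.3987i)·(+0.1466+0.0930i)
Y_3^2(R⁻¹ n̂) = -0.255853-0.274024i

Re=-0.2559 Im=-0.2740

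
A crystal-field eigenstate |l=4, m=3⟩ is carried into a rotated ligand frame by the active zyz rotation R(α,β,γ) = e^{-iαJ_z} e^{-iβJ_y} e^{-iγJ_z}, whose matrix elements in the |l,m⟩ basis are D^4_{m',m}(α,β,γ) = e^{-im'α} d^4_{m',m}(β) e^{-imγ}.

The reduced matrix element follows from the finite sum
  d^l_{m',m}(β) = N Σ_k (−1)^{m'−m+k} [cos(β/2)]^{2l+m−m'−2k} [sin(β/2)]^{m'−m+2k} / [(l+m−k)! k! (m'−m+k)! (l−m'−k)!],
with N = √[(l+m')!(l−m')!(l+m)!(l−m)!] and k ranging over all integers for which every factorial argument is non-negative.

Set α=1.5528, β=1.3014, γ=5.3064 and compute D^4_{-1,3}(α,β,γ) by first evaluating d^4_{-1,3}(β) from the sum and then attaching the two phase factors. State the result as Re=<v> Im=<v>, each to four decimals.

D^4_{-1,3}(1.5528,1.3014,5.3064) = e^{-i·-1·1.5528}·d^4_{-1,3}(1.3014)·e^{-i·3·5.3064}. Compute d first:
With c≡cos(β/2)=0.795660 and s≡sin(β/2)=0.605744, N=[6·120·5040·1]^{1/2}=1904.940944
Admissible k: 4..5 (factorial args all ≥0)
  k=4: (−1)^0·1904.9409/(144)·0.7957^4·0.6057^4 = +0.713813
  k=5: (−1)^1·1904.9409/(240)·0.7957^2·0.6057^6 = -0.248232
d^4_{-1,3}(1.3014) = +0.713813 -0.248232 = +0.465580
Phases: e^{-i·(-1)·1.5528}=+0.017995+0.999838i, e^{-i·(3)·5.3064}=-0.977772+0.209669i ⇒ D=-0.105794-0.453401i

Re=-0.1058 Im=-0.4534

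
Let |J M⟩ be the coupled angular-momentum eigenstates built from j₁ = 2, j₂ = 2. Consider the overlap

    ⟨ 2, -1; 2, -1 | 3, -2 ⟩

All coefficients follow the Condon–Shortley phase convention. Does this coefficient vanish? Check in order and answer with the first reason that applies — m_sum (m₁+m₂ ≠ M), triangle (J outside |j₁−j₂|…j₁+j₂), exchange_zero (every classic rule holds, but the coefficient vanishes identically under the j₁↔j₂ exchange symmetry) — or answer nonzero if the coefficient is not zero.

m-sum: m₁+m₂ = -1+(-1) = -2, M = -2  ✓
triangle: |j₁−j₂| = 0 ≤ J = 3 ≤ j₁+j₂ = 4  ✓
exchange: j₁=j₂ and m₁=m₂, and (−1)^(j₁+j₂−J) = (−1)^1 = −1 forces ⟨j₁m₁;j₂m₂|JM⟩ = −⟨j₂m₂;j₁m₁|JM⟩ = −⟨j₁m₁;j₂m₂|JM⟩ ⇒ the coefficient vanishes identically
Racah sum check: Σ_k collapses to 0 ⇒ CG = 0

exchange_zero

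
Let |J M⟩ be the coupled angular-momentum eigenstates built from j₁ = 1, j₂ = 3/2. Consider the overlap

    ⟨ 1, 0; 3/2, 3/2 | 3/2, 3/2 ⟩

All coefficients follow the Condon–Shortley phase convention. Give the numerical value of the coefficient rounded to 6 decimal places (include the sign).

triangle: 1!*1!*2!/5! = 2/120
(j±m)!: 1!*1!*3!*0!*3!*0! = 36
prefactor² = (2J+1)*Δ*N² = 12/5
  k=1: −1/(1!*0!*0!*2!*1!*0!) = -1/2
Σ = -1/2  ⇒  CG² = 12/5*(-1/2)² = 3/5
CG = −√(3/5) = -0.774597

-0.774597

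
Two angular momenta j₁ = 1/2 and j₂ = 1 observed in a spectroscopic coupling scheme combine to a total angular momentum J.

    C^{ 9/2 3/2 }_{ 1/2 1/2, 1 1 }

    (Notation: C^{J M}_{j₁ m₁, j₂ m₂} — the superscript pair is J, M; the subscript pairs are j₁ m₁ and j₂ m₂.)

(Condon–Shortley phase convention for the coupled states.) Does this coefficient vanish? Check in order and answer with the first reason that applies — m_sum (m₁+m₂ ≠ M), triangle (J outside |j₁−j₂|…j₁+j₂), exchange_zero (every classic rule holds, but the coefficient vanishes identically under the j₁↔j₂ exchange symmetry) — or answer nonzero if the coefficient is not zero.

m-sum: m₁+m₂ = 1/2+1 = 3/2, M = 3/2  ✓
triangle: need |j₁−j₂| ≤ J ≤ j₁+j₂, i.e. J ∈ [1/2, 3/2]; J = 9/2 is outside ✗ ⇒ coefficient is 0

triangle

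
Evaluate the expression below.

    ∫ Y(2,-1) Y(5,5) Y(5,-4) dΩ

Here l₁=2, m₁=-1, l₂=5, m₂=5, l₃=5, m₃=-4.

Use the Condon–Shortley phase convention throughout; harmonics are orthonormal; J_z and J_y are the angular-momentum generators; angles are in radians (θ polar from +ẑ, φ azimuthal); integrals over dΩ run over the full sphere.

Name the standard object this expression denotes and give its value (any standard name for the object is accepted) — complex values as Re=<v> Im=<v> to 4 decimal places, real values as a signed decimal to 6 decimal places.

This is a Gaunt coefficient — the integral of a triple product of spherical harmonics over the sphere.
Rules hold: Σm=0, L=12 even, 3≤5≤7.
N = 5·11·11 = 605
Δ = 2!·2!·8!/13! = 1/38610
Racah Σ t=0..2: t=0:+1/2880 t=1:−1/576 t=2:+1/2880 = -1/960
⇒ 3j(2 5 5; 0 0 0)² = 10/429, sgn +1
Racah Σ t=2..2: t=2:+1/80640 = 1/80640
⇒ 3j(2 5 5; -1 5 -4)² = 9/286, sgn -1
4πI² = N·(3j₀)²·(3jₘ)² = 75/169
I = -1·√(0.443787/4π) = -0.18792404

Gaunt coefficient, -0.187924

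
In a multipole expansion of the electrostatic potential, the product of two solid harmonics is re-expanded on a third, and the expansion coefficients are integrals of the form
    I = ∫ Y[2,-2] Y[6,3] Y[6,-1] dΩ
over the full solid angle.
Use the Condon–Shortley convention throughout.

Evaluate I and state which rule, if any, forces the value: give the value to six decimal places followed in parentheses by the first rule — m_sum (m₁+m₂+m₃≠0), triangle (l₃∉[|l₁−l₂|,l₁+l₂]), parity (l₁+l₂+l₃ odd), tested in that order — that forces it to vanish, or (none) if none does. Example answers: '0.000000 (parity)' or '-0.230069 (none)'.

Checks pass: Σm=0; 14 even; l₃=6∈[4,8].
(2·2+1)(2·6+1)(2·6+1) = 845
Δ: 2! 2! 10! / 15! → 1/90090
sum: t=0:+1/69120 t=1:−1/14400 t=2:+1/69120 = -7/172800
3j²(2 6 6; 0 0 0) = Δ·Π!·Σ² = 14/715  (sign -1)
sum: t=2:+1/120960 = 1/120960
3j²(2 6 6; -2 3 -1) = Δ·Π!·Σ² = 24/1001  (sign -1)
combine: 4πI² = 845·14/715·24/1001 = 48/121
take √, sign +1: I = 0.17767364
No selection rule forces the value: the integral is nonzero (none).

0.177674 (none)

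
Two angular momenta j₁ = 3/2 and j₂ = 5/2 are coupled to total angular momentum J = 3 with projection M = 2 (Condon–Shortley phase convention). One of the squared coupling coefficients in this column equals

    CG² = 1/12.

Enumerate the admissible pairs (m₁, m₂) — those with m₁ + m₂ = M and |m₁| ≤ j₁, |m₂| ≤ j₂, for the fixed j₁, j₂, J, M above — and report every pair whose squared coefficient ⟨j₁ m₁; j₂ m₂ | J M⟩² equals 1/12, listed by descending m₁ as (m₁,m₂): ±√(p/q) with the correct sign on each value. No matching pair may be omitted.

(1/2,3/2): −√(1/12)

Admissible pairs with m₁+m₂ = M = 2: (-1/2,5/2), (1/2,3/2), (3/2,1/2)
  (m₁,m₂)=(3/2,1/2): CG² = 1/2, CG = +√(1/2)
  (m₁,m₂)=(1/2,3/2): CG² = 1/12, CG = −√(1/12)   ← matches the target
  (m₁,m₂)=(-1/2,5/2): CG² = 5/12, CG = −√(5/12)
Pairs with CG² = 1/12: (1/2,3/2): −√(1/12)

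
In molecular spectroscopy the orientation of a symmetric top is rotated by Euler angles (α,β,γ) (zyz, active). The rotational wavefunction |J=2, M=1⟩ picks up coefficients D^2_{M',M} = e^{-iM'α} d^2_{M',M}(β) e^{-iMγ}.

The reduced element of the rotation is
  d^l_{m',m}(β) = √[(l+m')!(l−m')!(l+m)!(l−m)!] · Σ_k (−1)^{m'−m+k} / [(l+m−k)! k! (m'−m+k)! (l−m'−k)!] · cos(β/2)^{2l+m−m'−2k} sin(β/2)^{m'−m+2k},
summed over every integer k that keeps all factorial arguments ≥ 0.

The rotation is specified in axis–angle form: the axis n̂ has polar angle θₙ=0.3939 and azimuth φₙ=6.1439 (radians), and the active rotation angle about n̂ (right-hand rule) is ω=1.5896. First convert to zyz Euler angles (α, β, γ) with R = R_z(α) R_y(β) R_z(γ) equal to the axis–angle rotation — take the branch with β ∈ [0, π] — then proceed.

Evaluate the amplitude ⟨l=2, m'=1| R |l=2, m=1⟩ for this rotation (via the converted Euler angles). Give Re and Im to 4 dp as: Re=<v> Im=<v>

Axis–angle → zyz. n̂ = (sinθₙcosφₙ, sinθₙsinφₙ, cosθₙ) = (+0.380076, -0.053284, +0.923419), ω = 1.5896.
R = I cosω + sinω [n̂]ₓ + (1−cosω) n̂n̂ᵀ gives
  R = [+0.128371, -0.943889, +0.304294; +0.902623, -0.015910, -0.430137; +0.410843, +0.329880, +0.849934]
β = atan2(√(R₁₃²+R₂₃²), R₃₃) = 0.554937; α = atan2(R₂₃, R₁₃) mod 2π = 5.328087; γ = atan2(R₃₂, −R₃₁) mod 2π = 2.465065
Split into d^2_{1,1}(β=0.5549) × two z-phases.
c=cos(0.554937/2)=0.961752, s=sin(0.554937/2)=0.273922; N=√[6·1·6·1]=6.000000
The bounds max(0,m−m')=0 and min(l+m,l−m')=1 give 2 terms
  k=0: (−1)^0·6.0000/(6)·0.9618^4·0.2739^0 = +0.855564
  k=1: (−1)^1·6.0000/(2)·0.9618^2·0.2739^2 = -0.208210
d^2_{1,1}(0.5549) = +0.855564 -0.208210 = +0.647354
Attach z-rotation phases: D = e^{-i(1)(5.3281)}·(+0.647354)·e^{-i(1)(2.4651)} = +0.039354-0.646157i

Re=0.0394 Im=-0.6462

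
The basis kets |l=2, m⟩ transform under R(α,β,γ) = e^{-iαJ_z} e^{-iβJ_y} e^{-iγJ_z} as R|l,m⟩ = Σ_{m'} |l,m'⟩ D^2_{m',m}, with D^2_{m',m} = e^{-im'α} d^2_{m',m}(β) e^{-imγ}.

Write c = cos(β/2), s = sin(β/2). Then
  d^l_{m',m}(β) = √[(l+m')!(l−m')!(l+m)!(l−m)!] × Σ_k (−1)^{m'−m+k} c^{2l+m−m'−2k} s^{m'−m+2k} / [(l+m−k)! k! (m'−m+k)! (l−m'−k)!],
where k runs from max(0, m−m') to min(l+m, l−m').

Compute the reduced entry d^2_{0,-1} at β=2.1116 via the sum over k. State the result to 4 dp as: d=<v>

d^2_{0,-1}(β=2.1116) via the finite sum:
Half-angle: c=0.492532, s=0.870295. N=√(2·2·1·6)=4.898979
The bounds max(0,m−m')=0 and min(l+m,l−m')=1 give 2 terms
  k=0: (−1)^1·4.8990/(2)·0.4925^3·0.8703^1 = -0.254709
  k=1: (−1)^2·4.8990/(2)·0.4925^1·0.8703^3 = +0.795259
d^2_{0,-1}(2.1116) = -0.254709 +0.795259 = +0.540550

d=0.5405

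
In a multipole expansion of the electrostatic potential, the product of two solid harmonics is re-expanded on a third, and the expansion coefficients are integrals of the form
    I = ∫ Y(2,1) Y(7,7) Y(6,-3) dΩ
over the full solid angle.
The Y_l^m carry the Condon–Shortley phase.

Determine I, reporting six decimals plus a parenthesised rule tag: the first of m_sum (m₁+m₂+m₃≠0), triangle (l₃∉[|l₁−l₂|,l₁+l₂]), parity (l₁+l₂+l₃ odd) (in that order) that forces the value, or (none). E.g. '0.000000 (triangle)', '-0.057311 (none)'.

0.000000 (m_sum)

Σmᵢ = 5 ≠ 0, so the φ-integral vanishes; I = 0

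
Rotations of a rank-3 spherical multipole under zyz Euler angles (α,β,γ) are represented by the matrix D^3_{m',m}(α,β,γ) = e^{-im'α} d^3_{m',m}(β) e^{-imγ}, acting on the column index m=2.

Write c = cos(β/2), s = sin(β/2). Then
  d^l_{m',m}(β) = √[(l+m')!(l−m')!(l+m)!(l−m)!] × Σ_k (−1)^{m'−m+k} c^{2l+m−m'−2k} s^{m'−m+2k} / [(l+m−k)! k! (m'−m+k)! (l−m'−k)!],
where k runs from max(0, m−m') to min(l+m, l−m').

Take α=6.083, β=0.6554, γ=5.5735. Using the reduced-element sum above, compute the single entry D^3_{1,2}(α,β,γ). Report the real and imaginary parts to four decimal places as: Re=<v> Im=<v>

Re=-0.0290 Im=0.5947

First d^3_{1,2}(β=0.6554), then the phase factors e^{-i(1)α} and e^{-i(2)γ}:
c=cos(0.655400/2)=0.946785, s=sin(0.655400/2)=0.321866; N=√[24·2·120·1]=75.894664
Admissible k: 1..2 (factorial args all ≥0)
  k=1: (−1)^0·75.8947/(24)·0.9468^5·0.3219^1 = +0.774342
  k=2: (−1)^1·75.8947/(12)·0.9468^3·0.3219^3 = -0.178983
d^3_{1,2}(0.6554) = +0.774342 -0.178983 = +0.595359
D = (+0.980030+0.198851i)·(+0.595359)·(+0.150848+0.988557i) = -0.029018+0.594652i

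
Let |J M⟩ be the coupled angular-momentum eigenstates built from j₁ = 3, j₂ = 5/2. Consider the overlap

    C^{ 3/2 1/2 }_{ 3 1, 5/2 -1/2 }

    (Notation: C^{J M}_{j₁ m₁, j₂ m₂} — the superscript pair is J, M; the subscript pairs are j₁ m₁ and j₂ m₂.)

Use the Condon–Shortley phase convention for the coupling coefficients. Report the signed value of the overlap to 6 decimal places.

√[4·4!2!1!/8! · 4!2!2!3!2!1!] = √(192/35)
  +(−1)^1/∏(1,3,1,1,1,0)! = -1/6  (running -1/6)
  +(−1)^2/∏(2,2,0,0,2,1)! = 1/8  (running -1/24)
⟨..|..⟩ = √(192/35)·(-1/24) = -0.097590

−√(1/105) ≈ -0.097590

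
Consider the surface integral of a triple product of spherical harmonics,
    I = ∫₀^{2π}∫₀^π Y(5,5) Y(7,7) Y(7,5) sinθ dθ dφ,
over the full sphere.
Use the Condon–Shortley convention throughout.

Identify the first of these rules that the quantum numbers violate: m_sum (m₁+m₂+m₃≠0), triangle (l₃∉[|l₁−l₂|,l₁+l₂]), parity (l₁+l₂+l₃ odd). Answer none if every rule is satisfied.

m₁+m₂+m₃ = 5 + 7 + 5 = 17  ✗
triangle: |5−7|=2 ≤ l₃=7 ≤ 5+7=12
parity: l₁+l₂+l₃ = 19 is odd

m_sum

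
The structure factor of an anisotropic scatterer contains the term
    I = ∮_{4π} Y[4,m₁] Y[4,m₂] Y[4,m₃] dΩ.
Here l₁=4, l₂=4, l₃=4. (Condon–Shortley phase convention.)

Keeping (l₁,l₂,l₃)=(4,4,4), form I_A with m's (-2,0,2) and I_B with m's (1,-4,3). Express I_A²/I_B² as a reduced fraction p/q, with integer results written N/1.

Same 4,4,4: normalisation and zero-m 3j drop out of the ratio.
A: Δ: 4! 4! 4! / 13! → 1/450450; sum: t=2:+1/384 t=3:−1/216 t=4:+1/2304 = -11/6912; 3j²(4 4 4; -2 0 2) = Δ·Π!·Σ² = 11/1638  (sign -1)
B: Δ: 4! 4! 4! / 13! → 1/450450; sum: t=0:+1/3456 = 1/3456; 3j²(4 4 4; 1 -4 3) = Δ·Π!·Σ² = 35/1287  (sign -1)
I_A²/I_B² = (11/1638)/(35/1287) = 121/490

121/490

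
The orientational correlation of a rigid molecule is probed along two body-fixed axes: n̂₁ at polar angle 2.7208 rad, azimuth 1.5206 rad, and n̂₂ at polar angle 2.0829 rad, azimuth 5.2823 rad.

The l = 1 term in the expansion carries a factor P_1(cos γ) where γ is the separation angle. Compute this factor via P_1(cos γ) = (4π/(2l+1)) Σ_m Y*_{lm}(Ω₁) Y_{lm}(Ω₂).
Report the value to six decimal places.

0.157481

Term-by-term m-sum for l=1 (normalisation 4π/3 = 4.188790):
  term(m=-1) = -0.034591+0.024700i   from Y*(Ω₁)=+0.007081+0.140951i, Y(Ω₂)=+0.162500+0.253572i
  term(m=+0) = +0.106777+0.000000i   from Y*(Ω₁)=-0.445979-0.000000i, Y(Ω₂)=-0.239421+0.000000i
  term(m=+1) = -0.034591-0.024700i   from Y*(Ω₁)=-0.007081+0.140951i, Y(Ω₂)=-0.162500+0.253572i
Total Σ_m = +0.037596+0.000000i. Multiply by 4.188790: +0.157481+0.000000i. P_1(cos γ) = 0.157481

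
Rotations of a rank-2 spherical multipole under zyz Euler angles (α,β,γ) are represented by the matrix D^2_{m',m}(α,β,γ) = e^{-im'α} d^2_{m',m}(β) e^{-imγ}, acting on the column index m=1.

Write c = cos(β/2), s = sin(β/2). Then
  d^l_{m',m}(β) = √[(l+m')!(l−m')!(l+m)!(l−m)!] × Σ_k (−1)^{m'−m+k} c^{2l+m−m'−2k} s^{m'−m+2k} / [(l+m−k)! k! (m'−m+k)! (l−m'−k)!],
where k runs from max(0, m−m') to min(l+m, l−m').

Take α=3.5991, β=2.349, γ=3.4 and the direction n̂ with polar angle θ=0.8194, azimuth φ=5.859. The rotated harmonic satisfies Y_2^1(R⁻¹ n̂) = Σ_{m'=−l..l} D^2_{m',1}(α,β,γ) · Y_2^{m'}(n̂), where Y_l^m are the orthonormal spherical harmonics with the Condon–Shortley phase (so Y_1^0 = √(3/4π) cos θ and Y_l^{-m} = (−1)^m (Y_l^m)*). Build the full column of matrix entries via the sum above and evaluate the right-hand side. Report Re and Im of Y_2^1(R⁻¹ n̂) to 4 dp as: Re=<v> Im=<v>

Need the full column D^2_{m',1} for m'=−2..2 at α=3.5991, β=2.3490, γ=3.4000.
cos(β/2)=0.386004, sin(β/2)=0.922497
d^2_{-2,1}: single k=3 term ⇒ +0.606062;  D = -0.480042-0.369960i
d^2_{-1,1}: k∈[2..3] ⇒ +0.380396 -0.724202 = -0.343806;  D = -0.337014-0.068000i
d^2_{0,1}: k∈[1..2] ⇒ +0.129962 -0.742271 = -0.612309;  D = +0.591979-0.156470i
d^2_{1,1}: k∈[0..1] ⇒ +0.022201 -0.380396 = -0.358195;  D = -0.270256+0.235086i
d^2_{2,1}: single k=0 term ⇒ -0.106114;  D = +0.041066-0.097845i
Y_2^{m'}(θ=0.8194,φ=5.859) and Σ D·Y over m':
  (-0.4800-0.3700i)·(+0.1364+0.1547i)  (-0.3370-0.0680i)·(+0.3512+0.1586i)  (+0.5920-0.1565i)·(+0.1255+0.0000i)  (-0.2703+0.2351i)·(-0.3512+0.1586i)  (+0.0411-0.0978i)·(+0.1364-0.1547i)
Y_2^1(R⁻¹ n̂) = +0.006611-0.366854i

Re=0.0066 Im=-0.3669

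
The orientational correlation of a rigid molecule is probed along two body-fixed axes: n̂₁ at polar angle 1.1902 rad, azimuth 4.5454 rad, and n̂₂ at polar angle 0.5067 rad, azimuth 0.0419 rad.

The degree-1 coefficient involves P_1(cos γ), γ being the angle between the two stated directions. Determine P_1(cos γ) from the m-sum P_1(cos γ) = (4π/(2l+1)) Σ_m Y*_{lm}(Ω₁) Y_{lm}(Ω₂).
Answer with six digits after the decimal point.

0.231363

Expand P_1 via completeness: Σ_{m} conj(Y_{1,m}) at Ω₁ times Y_{1,m} at Ω₂ —
  [-1]  conj(Y_{1,-1})(Ω₁) = (-0.053317, -0.316310) ; Y_{1,-1}(Ω₂) = (0.167519, -0.007023) ; Δ = (-0.011153, -0.052614)
  [+0]  conj(Y_{1,0})(Ω₁) = (0.181503, -0.000000) ; Y_{1,0}(Ω₂) = (0.427210, 0.000000) ; Δ = (0.077540, 0.000000)
  [+1]  conj(Y_{1,1})(Ω₁) = (0.053317, -0.316310) ; Y_{1,1}(Ω₂) = (-0.167519, -0.007023) ; Δ = (-0.011153, 0.052614)
Accumulated sum (0.055234, 0.000000); after 4π/(2l+1) scaling, (0.231363, 0.000000) ⇒ P_1 = 0.231363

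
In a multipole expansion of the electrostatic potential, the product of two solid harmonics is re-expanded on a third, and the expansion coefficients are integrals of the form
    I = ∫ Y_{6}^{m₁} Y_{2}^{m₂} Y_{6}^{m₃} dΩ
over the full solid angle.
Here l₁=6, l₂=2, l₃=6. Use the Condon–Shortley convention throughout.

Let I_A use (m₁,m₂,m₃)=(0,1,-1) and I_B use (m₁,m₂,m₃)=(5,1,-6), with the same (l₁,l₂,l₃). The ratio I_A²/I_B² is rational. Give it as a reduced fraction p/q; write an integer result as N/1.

7/242

Same 6,2,6: normalisation and zero-m 3j drop out of the ratio.
A: Δ: 2! 10! 2! / 15! → 1/90090; sum: t=1:−1/28800 t=2:+1/34560 = -1/172800; 3j²(6 2 6; 0 1 -1) = Δ·Π!·Σ² = 1/1430  (sign +1)
B: Δ: 2! 10! 2! / 15! → 1/90090; sum: t=1:−1/7257600 = -1/7257600; 3j²(6 2 6; 5 1 -6) = Δ·Π!·Σ² = 11/455  (sign -1)
I_A²/I_B² = (1/1430)/(11/455) = 7/242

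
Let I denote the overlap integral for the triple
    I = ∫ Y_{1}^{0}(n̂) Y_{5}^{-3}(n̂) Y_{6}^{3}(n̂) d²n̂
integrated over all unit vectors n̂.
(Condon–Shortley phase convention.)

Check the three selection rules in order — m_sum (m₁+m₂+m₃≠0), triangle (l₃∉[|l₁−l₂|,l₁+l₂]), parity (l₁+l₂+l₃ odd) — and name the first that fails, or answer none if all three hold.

none

azimuthal sum: 0 − 3 + 3 = 0  ✓
4 ≤ 6 ≤ 6 (triangle on l)  ✓
L = 1 + 5 + 6 = 12 (even)  ✓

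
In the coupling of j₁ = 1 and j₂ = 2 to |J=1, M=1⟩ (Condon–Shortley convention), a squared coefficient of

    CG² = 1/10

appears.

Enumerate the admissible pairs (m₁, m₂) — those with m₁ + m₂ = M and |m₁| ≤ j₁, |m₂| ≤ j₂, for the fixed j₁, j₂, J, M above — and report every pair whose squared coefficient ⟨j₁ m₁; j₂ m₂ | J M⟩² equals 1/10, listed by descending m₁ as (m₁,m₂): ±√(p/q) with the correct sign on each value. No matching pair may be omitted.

(1,0): +√(1/10)

Admissible pairs with m₁+m₂ = M = 1: (-1,2), (0,1), (1,0)
  (m₁,m₂)=(1,0): CG² = 1/10, CG = +√(1/10)   ← matches the target
  (m₁,m₂)=(0,1): CG² = 3/10, CG = −√(3/10)
  (m₁,m₂)=(-1,2): CG² = 3/5, CG = +√(3/5)
Pairs with CG² = 1/10: (1,0): +√(1/10)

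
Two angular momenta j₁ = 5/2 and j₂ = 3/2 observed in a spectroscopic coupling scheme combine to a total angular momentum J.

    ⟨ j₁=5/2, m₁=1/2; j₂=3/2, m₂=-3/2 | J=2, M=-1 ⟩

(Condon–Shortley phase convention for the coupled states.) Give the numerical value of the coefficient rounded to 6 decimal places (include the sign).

+0.566947

j₁+j₂−J=2  J+j₁−j₂=3  J−j₁+j₂=1  j₁+j₂+J+1=7
(j₁±m₁, j₂±m₂, J±M) = (3,2,0,3,1,3)
P² = 36/7
sum k=0..0:
  [0] +1/4 = 1/4
S = 1/4
C² = P²·S² = 9/28 ; C = +0.566947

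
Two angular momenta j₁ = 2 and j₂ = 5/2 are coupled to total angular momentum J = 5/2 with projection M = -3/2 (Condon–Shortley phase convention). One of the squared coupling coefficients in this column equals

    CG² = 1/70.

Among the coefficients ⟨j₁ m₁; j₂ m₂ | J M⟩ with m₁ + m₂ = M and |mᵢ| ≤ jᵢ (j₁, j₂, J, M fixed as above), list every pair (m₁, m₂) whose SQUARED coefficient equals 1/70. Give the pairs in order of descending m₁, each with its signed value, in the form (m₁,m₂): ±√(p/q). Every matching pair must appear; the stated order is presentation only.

(0,-3/2): −√(1/70)

Admissible pairs with m₁+m₂ = M = -3/2: (-2,1/2), (-1,-1/2), (0,-3/2), (1,-5/2)
  (m₁,m₂)=(1,-5/2): CG² = 3/7, CG = +√(3/7)
  (m₁,m₂)=(0,-3/2): CG² = 1/70, CG = −√(1/70)   ← matches the target
  (m₁,m₂)=(-1,-1/2): CG² = 6/35, CG = −√(6/35)
  (m₁,m₂)=(-2,1/2): CG² = 27/70, CG = +√(27/70)
Pairs with CG² = 1/70: (0,-3/2): −√(1/70)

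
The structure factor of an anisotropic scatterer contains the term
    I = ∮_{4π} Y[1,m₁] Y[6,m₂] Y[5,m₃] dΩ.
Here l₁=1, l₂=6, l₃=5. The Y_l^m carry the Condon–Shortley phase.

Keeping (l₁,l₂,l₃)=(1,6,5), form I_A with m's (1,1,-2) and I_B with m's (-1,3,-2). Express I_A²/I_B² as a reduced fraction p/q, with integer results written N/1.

l's match ⇒ only the (l;m) 3-j factors differ between A and B.
A: triangle coeff Δ(1,6,5) = 1/858; Σ_t [0,0]: t=0:+1/60480 = 1/60480; (3j)²=5/429 [(1 6 5; 1 1 -2)], sign=-1
B: triangle coeff Δ(1,6,5) = 1/858; Σ_t [2,2]: t=2:+1/60480 = 1/60480; (3j)²=6/143 [(1 6 5; -1 3 -2)], sign=-1
I_A²/I_B² = (5/429)/(6/143) = 5/18

5/18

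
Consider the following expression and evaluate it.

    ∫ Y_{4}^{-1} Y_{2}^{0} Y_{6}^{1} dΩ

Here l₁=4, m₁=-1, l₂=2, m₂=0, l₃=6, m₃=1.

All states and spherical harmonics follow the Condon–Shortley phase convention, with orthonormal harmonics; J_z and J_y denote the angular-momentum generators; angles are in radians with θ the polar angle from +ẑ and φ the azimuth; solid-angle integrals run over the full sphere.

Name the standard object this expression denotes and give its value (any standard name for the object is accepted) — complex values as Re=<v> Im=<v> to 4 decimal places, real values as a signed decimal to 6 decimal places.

Gaunt coefficient, -0.230476

This is a Gaunt coefficient — the integral of a triple product of spherical harmonics over the sphere.
Checks pass: Σm=0; 12 even; l₃=6∈[2,6].
(2·4+1)(2·2+1)(2·6+1) = 585
Δ: 0! 8! 4! / 13! → 1/6435
sum: t=0:+1/2304 = 1/2304
3j²(4 2 6; 0 0 0) = Δ·Π!·Σ² = 5/143  (sign +1)
sum: t=0:+1/2880 = 1/2880
3j²(4 2 6; -1 0 1) = Δ·Π!·Σ² = 14/429  (sign -1)
combine: 4πI² = 585·5/143·14/429 = 1050/1573
take √, sign -1: I = -0.23047581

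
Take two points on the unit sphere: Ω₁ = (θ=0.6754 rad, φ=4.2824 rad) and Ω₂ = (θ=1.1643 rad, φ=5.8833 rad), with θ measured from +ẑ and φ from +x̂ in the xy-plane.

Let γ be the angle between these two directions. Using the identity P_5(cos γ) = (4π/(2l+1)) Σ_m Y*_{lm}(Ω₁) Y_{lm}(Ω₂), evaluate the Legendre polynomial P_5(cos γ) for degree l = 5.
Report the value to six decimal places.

Expand P_5 via completeness: Σ_{m} conj(Y_{5,m}) at Ω₁ times Y_{5,m} at Ω₂ —
  m=-5: Y*=(-0.037107, 0.024266)  Y=(-0.126115, 0.275985)  product (-0.002017, -0.013301)
  m=-4: Y*=(-0.026010, -0.173079)  Y=(-0.011872, 0.412887)  product (0.071771, -0.008684)
  m=-3: Y*=(0.364083, 0.105021)  Y=(0.039573, 0.101685)  product (0.003729, 0.041178)
  m=-2: Y*=(-0.279090, 0.324165)  Y=(-0.209195, -0.215296)  product (0.128176, -0.007726)
  m=-1: Y*=(-0.022021, -0.048017)  Y=(-0.183027, -0.077358)  product (0.000316, 0.010492)
  m=+0: Y*=(-0.389171, -0.000000)  Y=(0.258779, 0.000000)  product (-0.100709, -0.000000)
  m=+1: Y*=(0.022021, -0.048017)  Y=(0.183027, -0.077358)  product (0.000316, -0.010492)
  m=+2: Y*=(-0.279090, -0.324165)  Y=(-0.209195, 0.215296)  product (0.128176, 0.007726)
  m=+3: Y*=(-0.364083, 0.105021)  Y=(-0.039573, 0.101685)  product (0.003729, -0.041178)
  m=+4: Y*=(-0.026010, 0.173079)  Y=(-0.011872, -0.412887)  product (0.071771, 0.008684)
  m=+5: Y*=(0.037107, 0.024266)  Y=(0.126115, 0.275985)  product (-0.002017, 0.013301)
Accumulated sum (0.303238, 0.000000); after 4π/(2l+1) scaling, (0.346419, 0.000000) ⇒ P_5 = 0.346419

0.346419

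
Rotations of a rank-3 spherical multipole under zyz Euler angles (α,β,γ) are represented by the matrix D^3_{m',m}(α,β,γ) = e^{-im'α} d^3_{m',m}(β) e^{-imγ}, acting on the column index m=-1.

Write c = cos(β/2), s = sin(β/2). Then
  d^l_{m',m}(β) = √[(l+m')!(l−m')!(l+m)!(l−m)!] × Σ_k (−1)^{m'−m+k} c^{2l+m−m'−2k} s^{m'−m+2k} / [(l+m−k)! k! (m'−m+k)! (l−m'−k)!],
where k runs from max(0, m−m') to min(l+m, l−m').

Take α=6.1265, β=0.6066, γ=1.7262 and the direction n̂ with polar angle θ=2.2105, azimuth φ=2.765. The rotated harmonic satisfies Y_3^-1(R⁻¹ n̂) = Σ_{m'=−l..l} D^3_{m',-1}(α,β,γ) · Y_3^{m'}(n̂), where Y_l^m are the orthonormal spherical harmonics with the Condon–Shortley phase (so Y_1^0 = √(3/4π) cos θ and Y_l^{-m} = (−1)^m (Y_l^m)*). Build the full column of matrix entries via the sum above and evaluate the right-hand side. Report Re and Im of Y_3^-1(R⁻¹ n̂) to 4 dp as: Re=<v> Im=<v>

Re=0.2407 Im=-0.2981

Need the full column D^3_{m',-1} for m'=−3..3 at α=6.1265, β=0.6066, γ=1.7262.
cos(β/2)=0.954356, sin(β/2)=0.298671
d^3_{-3,-1}: single k=2 term ⇒ +0.286599;  D = +0.088698+0.272528i
d^3_{-2,-1}: k∈[1..2] ⇒ +0.747731 -0.146468 = +0.601264;  D = +0.094585+0.593778i
d^3_{-1,-1}: k∈[0..2] ⇒ +0.755549 -0.591996 +0.043486 = +0.207039;  D = +0.000265+0.207039i
d^3_{0,-1}: k∈[0..2] ⇒ -0.819099 +0.240671 -0.007857 = -0.586285;  D = +0.090745-0.579220i
d^3_{1,-1}: k∈[0..2] ⇒ +0.443997 -0.057981 +0.000710 = +0.386726;  D = -0.118743+0.368045i
d^3_{2,-1}: k∈[0..1] ⇒ -0.146468 +0.007173 = -0.139295;  D = +0.062932-0.124268i
d^3_{3,-1}: single k=0 term ⇒ +0.028070;  D = -0.016434+0.022756i
Y_3^{m'}(θ=2.2105,φ=2.765) and Σ D·Y over m':
  (+0.0887+0.2725i)·(-0.0920-0.1948i)  (+0.0946+0.5938i)·(-0.2865-0.2686i)  (+0.0003+0.2070i)·(-0.1885-0.0745i)  (+0.0907-0.5792i)·(+0.2714+0.0000i)  (-0.1187+0.3680i)·(+0.1885-0.0745i)  (+0.0629-0.1243i)·(-0.2865+0.2686i)  (-0.0164+0.0228i)·(+0.0920-0.1948i)
Y_3^-1(R⁻¹ n̂) = +0.240652-0.298055i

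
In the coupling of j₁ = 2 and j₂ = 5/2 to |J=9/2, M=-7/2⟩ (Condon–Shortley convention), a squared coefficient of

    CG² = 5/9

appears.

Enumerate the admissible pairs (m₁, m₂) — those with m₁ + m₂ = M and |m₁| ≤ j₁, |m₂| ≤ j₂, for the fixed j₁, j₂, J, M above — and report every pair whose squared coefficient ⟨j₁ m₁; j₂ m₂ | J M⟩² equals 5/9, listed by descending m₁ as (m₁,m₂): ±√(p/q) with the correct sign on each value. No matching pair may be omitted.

(-2,-3/2): +√(5/9)

Admissible pairs with m₁+m₂ = M = -7/2: (-2,-3/2), (-1,-5/2)
  (m₁,m₂)=(-1,-5/2): CG² = 4/9, CG = +√(4/9)
  (m₁,m₂)=(-2,-3/2): CG² = 5/9, CG = +√(5/9)   ← matches the target
Pairs with CG² = 5/9: (-2,-3/2): +√(5/9)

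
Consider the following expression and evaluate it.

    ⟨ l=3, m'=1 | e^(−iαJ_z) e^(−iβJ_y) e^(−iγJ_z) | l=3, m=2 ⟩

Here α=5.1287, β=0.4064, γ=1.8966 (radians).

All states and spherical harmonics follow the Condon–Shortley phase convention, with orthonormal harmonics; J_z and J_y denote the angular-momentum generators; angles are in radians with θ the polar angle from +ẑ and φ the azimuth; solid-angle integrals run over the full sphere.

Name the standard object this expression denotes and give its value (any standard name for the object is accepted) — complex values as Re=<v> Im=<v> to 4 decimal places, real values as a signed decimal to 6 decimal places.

This is a Wigner D-matrix element — the rotation-matrix element ⟨l m'| R(α,β,γ) |l m⟩ in the angular-momentum basis.
First d^3_{1,2}(β=0.4064), then the phase factors e^{-i(1)α} and e^{-i(2)γ}:
Half-angle: c=0.979426, s=0.201805. N=√(24·2·120·1)=75.894664
Admissible k: 1..2 (factorial args all ≥0)
  k=1: (−1)^0·75.8947/(24)·0.9794^5·0.2018^1 = +0.575160
  k=2: (−1)^1·75.8947/(12)·0.9794^3·0.2018^3 = -0.048836
d^3_{1,2}(0.4064) = +0.575160 -0.048836 = +0.526324
D = (+0.404389+0.914587i)·(+0.526324)·(-0.795110+0.606465i) = -0.461165-0.253662i

Wigner D-matrix element, Re=-0.4612 Im=-0.2537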